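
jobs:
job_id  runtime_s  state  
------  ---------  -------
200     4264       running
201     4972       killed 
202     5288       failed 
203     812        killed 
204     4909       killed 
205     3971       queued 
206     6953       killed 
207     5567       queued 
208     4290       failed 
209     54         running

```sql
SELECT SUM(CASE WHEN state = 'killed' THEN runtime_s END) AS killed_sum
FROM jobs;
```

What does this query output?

job_id=200: ✗
job_id=201: ✓ → 4972
job_id=202: ✗
job_id=203: ✓ → 812
job_id=204: ✓ → 4909
job_id=205: ✗
job_id=206: ✓ → 6953
job_id=207: ✗
job_id=208: ✗
job_id=209: ✗
killed_sum = 4972 + 812 + 4909 + 6953 = 17646

17646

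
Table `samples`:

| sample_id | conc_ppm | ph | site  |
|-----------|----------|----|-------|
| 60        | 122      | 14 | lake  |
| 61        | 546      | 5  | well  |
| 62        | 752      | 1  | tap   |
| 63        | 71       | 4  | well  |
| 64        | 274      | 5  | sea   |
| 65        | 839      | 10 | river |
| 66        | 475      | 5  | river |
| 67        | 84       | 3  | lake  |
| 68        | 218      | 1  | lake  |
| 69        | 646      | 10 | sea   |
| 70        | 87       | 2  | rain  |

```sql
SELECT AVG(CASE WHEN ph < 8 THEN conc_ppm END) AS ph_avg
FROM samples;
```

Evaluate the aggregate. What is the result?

sample_id=60: ✗
sample_id=61: ✓ → 546
sample_id=62: ✓ → 752
sample_id=63: ✓ → 71
sample_id=64: ✓ → 274
sample_id=65: ✗
sample_id=66: ✓ → 475
sample_id=67: ✓ → 84
sample_id=68: ✓ → 218
sample_id=69: ✗
sample_id=70: ✓ → 87
ph_avg = (546 + 752 + 71 + 274 + 475 + 84 + 218 + 87) / 8 = 313.375

313.375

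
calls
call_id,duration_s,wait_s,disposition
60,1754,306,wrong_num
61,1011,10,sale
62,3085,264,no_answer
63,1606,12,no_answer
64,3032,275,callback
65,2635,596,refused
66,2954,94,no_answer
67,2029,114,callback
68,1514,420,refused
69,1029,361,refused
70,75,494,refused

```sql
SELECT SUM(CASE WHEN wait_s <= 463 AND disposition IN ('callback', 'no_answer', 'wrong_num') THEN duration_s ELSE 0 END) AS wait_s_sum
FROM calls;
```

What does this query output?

call_id=60: ✓ → 1754
call_id=61: ✗
call_id=62: ✓ → 3085
call_id=63: ✓ → 1606
call_id=64: ✓ → 3032
call_id=65: ✗
call_id=66: ✓ → 2954
call_id=67: ✓ → 2029
call_id=68: ✗
call_id=69: ✗
call_id=70: ✗
wait_s_sum = 1754 + 3085 + 1606 + 3032 + 2954 + 2029 = 14460

14460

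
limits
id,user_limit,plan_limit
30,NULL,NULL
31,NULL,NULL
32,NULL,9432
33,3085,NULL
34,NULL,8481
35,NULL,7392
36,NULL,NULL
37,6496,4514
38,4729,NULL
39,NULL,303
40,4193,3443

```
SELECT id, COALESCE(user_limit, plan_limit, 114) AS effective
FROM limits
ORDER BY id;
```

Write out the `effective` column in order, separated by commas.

114, 114, 9432, 3085, 8481, 7392, 114, 6496, 4729, 303, 4193

id=30: user_limit=NULL, plan_limit=NULL, → literal 114 → 114
id=31: user_limit=NULL, plan_limit=NULL, → literal 114 → 114
id=32: user_limit=NULL, plan_limit=9432 → 9432
id=33: user_limit=3085 → 3085
id=34: user_limit=NULL, plan_limit=8481 → 8481
id=35: user_limit=NULL, plan_limit=7392 → 7392
id=36: user_limit=NULL, plan_limit=NULL, → literal 114 → 114
id=37: user_limit=6496 → 6496
id=38: user_limit=4729 → 4729
id=39: user_limit=NULL, plan_limit=303 → 303
id=40: user_limit=4193 → 4193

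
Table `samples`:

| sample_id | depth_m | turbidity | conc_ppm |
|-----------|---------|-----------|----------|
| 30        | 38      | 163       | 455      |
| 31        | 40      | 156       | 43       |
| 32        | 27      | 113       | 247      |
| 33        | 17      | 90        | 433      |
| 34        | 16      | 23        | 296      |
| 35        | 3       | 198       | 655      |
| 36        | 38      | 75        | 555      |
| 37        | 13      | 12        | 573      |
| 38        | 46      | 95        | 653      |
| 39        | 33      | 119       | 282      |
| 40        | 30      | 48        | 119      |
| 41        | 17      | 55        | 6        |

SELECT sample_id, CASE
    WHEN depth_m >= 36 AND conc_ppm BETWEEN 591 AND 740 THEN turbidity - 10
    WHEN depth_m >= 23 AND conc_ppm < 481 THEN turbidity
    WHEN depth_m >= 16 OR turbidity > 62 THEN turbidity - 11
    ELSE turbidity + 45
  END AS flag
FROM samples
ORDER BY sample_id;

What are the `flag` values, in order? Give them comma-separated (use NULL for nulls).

163, 156, 113, 79, 12, 187, 64, 57, 85, 119, 48, 44

sample_id=30: depth_m >= 23 AND conc_ppm < 481 → 163
sample_id=31: depth_m >= 23 AND conc_ppm < 481 → 156
sample_id=32: depth_m >= 23 AND conc_ppm < 481 → 113
sample_id=33: depth_m >= 16 OR turbidity > 62 → 79
sample_id=34: depth_m >= 16 OR turbidity > 62 → 12
sample_id=35: depth_m >= 16 OR turbidity > 62 → 187
sample_id=36: depth_m >= 16 OR turbidity > 62 → 64
sample_id=37: ELSE → 57
sample_id=38: depth_m >= 36 AND conc_ppm BETWEEN 591 AND 740 → 85
sample_id=39: depth_m >= 23 AND conc_ppm < 481 → 119
sample_id=40: depth_m >= 23 AND conc_ppm < 481 → 48
sample_id=41: depth_m >= 16 OR turbidity > 62 → 44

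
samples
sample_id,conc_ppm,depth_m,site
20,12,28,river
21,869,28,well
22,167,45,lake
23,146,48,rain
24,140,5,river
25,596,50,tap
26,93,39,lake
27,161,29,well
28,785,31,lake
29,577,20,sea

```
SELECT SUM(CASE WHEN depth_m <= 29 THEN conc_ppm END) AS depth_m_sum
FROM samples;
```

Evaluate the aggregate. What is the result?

sample_id=20: ✓ → 12
sample_id=21: ✓ → 869
sample_id=22: ✗
sample_id=23: ✗
sample_id=24: ✓ → 140
sample_id=25: ✗
sample_id=26: ✗
sample_id=27: ✓ → 161
sample_id=28: ✗
sample_id=29: ✓ → 577
depth_m_sum = 12 + 869 + 140 + 161 + 577 = 1759

1759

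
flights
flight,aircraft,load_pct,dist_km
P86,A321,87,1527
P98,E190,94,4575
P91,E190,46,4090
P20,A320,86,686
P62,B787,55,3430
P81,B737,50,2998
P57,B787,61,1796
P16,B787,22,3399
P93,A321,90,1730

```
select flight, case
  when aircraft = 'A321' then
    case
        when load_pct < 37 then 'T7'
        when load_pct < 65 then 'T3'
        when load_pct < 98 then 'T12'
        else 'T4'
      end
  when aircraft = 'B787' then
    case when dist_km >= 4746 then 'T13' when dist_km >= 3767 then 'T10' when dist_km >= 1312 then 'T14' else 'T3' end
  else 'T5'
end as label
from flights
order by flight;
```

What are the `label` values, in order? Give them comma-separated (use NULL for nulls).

flight=P16: aircraft='B787' → inner[dist_km >= 1312] → T14
flight=P20: aircraft='A320' → outer ELSE → T5
flight=P57: aircraft='B787' → inner[dist_km >= 1312] → T14
flight=P62: aircraft='B787' → inner[dist_km >= 1312] → T14
flight=P81: aircraft='B737' → outer ELSE → T5
flight=P86: aircraft='A321' → inner[load_pct < 98] → T12
flight=P91: aircraft='E190' → outer ELSE → T5
flight=P93: aircraft='A321' → inner[load_pct < 98] → T12
flight=P98: aircraft='E190' → outer ELSE → T5

T14, T5, T14, T14, T5, T12, T5, T12, T5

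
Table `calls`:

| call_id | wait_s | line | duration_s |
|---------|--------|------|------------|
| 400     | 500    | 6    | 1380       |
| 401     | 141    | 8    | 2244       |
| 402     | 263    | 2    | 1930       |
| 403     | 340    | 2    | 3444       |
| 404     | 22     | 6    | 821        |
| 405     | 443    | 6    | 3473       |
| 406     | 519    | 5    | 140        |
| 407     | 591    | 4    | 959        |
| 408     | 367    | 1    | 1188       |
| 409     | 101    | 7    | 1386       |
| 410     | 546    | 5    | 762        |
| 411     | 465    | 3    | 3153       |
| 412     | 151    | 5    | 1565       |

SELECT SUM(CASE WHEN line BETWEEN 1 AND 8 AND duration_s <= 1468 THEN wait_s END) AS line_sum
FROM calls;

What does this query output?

2646

call_id=400: ✓ → 500
call_id=401: ✗
call_id=402: ✗
call_id=403: ✗
call_id=404: ✓ → 22
call_id=405: ✗
call_id=406: ✓ → 519
call_id=407: ✓ → 591
call_id=408: ✓ → 367
call_id=409: ✓ → 101
call_id=410: ✓ → 546
call_id=411: ✗
call_id=412: ✗
line_sum = 500 + 22 + 519 + 591 + 367 + 101 + 546 = 2646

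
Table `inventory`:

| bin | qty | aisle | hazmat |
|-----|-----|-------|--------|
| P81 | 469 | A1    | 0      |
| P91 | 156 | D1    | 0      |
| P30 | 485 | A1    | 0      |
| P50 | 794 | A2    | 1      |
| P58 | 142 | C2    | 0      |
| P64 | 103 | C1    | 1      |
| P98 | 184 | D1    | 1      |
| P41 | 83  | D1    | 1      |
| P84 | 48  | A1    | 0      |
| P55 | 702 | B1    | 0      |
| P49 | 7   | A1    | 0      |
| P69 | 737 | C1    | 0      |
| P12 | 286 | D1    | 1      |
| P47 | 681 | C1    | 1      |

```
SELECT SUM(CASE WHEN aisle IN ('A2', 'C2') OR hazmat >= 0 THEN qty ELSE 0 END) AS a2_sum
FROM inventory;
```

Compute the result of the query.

4877

bin=P81: ✓ → 469
bin=P91: ✓ → 156
bin=P30: ✓ → 485
bin=P50: ✓ → 794
bin=P58: ✓ → 142
bin=P64: ✓ → 103
bin=P98: ✓ → 184
bin=P41: ✓ → 83
bin=P84: ✓ → 48
bin=P55: ✓ → 702
bin=P49: ✓ → 7
bin=P69: ✓ → 737
bin=P12: ✓ → 286
bin=P47: ✓ → 681
a2_sum = 469 + 156 + 485 + 794 + 142 + 103 + 184 + 83 + 48 + 702 + 7 + 737 + 286 + 681 = 4877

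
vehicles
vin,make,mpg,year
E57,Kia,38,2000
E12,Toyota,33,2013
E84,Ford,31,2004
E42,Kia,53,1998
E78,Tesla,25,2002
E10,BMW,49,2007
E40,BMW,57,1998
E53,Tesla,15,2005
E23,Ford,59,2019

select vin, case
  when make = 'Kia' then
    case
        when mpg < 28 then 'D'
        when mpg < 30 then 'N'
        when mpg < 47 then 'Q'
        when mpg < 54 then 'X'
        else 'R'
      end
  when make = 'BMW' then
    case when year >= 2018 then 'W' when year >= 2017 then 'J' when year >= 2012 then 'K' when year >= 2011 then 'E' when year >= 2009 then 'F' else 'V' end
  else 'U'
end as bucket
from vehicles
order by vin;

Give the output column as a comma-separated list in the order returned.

vin=E10: make='BMW' → inner[ELSE] → V
vin=E12: make='Toyota' → outer ELSE → U
vin=E23: make='Ford' → outer ELSE → U
vin=E40: make='BMW' → inner[ELSE] → V
vin=E42: make='Kia' → inner[mpg < 54] → X
vin=E53: make='Tesla' → outer ELSE → U
vin=E57: make='Kia' → inner[mpg < 47] → Q
vin=E78: make='Tesla' → outer ELSE → U
vin=E84: make='Ford' → outer ELSE → U

V, U, U, V, X, U, Q, U, U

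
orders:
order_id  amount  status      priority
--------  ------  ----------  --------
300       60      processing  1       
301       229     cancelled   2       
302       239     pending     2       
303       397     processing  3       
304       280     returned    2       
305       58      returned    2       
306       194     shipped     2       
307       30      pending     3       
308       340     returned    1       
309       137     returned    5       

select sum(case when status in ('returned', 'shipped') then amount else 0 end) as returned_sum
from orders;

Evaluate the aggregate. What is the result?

1009

order_id=300: ✗
order_id=301: ✗
order_id=302: ✗
order_id=303: ✗
order_id=304: ✓ → 280
order_id=305: ✓ → 58
order_id=306: ✓ → 194
order_id=307: ✗
order_id=308: ✓ → 340
order_id=309: ✓ → 137
returned_sum = 280 + 58 + 194 + 340 + 137 = 1009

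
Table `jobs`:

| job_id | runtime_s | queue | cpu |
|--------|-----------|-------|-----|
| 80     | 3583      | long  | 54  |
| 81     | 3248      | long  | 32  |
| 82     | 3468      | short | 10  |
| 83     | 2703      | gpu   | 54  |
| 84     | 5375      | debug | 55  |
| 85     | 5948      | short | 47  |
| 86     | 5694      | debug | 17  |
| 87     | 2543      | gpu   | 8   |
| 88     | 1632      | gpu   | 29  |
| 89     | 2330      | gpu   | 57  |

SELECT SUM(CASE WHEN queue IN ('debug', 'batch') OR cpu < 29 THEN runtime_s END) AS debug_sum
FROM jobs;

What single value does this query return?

job_id=80: ✗
job_id=81: ✗
job_id=82: ✓ → 3468
job_id=83: ✗
job_id=84: ✓ → 5375
job_id=85: ✗
job_id=86: ✓ → 5694
job_id=87: ✓ → 2543
job_id=88: ✗
job_id=89: ✗
debug_sum = 3468 + 5375 + 5694 + 2543 = 17080

17080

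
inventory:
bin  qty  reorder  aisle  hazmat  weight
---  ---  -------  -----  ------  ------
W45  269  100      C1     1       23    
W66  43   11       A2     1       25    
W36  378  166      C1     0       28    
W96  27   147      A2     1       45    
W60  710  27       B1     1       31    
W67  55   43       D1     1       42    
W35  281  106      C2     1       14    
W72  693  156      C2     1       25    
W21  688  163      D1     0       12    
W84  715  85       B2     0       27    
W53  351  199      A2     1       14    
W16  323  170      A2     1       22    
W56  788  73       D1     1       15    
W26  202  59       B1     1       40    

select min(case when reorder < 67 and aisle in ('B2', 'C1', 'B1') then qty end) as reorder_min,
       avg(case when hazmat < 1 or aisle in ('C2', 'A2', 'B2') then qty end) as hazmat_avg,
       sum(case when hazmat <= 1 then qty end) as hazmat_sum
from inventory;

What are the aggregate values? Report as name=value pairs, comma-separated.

[reorder_min: reorder < 67 and aisle in ('B2', 'C1', 'B1')]
bin=W45: ✗
bin=W66: ✗
bin=W36: ✗
bin=W96: ✗
bin=W60: ✓ → 710
bin=W67: ✗
bin=W35: ✗
bin=W72: ✗
bin=W21: ✗
bin=W84: ✗
bin=W53: ✗
bin=W16: ✗
bin=W56: ✗
bin=W26: ✓ → 202
reorder_min = MIN(710, 202) = 202
—
[hazmat_avg: hazmat < 1 or aisle in ('C2', 'A2', 'B2')]
bin=W45: ✗
bin=W66: ✓ → 43
bin=W36: ✓ → 378
bin=W96: ✓ → 27
bin=W60: ✗
bin=W67: ✗
bin=W35: ✓ → 281
bin=W72: ✓ → 693
bin=W21: ✓ → 688
bin=W84: ✓ → 715
bin=W53: ✓ → 351
bin=W16: ✓ → 323
bin=W56: ✗
bin=W26: ✗
hazmat_avg = (43 + 378 + 27 + 281 + 693 + 688 + 715 + 351 + 323) / 9 = 388.7777777778
—
[hazmat_sum: hazmat <= 1]
bin=W45: ✓ → 269
bin=W66: ✓ → 43
bin=W36: ✓ → 378
bin=W96: ✓ → 27
bin=W60: ✓ → 710
bin=W67: ✓ → 55
bin=W35: ✓ → 281
bin=W72: ✓ → 693
bin=W21: ✓ → 688
bin=W84: ✓ → 715
bin=W53: ✓ → 351
bin=W16: ✓ → 323
bin=W56: ✓ → 788
bin=W26: ✓ → 202
hazmat_sum = 269 + 43 + 378 + 27 + 710 + 55 + 281 + 693 + 688 + 715 + 351 + 323 + 788 + 202 = 5523

reorder_min=202, hazmat_avg=388.7777777778, hazmat_sum=5523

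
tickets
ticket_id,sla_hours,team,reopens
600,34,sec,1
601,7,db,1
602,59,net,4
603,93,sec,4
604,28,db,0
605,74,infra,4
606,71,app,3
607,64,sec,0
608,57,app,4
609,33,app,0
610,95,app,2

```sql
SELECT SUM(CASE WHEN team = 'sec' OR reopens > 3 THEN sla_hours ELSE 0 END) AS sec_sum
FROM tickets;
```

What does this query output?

ticket_id=600: ✓ → 34
ticket_id=601: ✗
ticket_id=602: ✓ → 59
ticket_id=603: ✓ → 93
ticket_id=604: ✗
ticket_id=605: ✓ → 74
ticket_id=606: ✗
ticket_id=607: ✓ → 64
ticket_id=608: ✓ → 57
ticket_id=609: ✗
ticket_id=610: ✗
sec_sum = 34 + 59 + 93 + 74 + 64 + 57 = 381

381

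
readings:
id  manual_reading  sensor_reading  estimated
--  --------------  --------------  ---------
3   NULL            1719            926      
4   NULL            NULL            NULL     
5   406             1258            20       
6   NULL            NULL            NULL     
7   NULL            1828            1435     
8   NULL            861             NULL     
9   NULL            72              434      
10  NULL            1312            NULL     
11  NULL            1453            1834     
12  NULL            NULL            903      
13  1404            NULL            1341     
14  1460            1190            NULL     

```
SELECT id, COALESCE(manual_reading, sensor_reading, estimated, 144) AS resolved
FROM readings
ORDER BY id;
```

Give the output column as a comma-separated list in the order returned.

id=3: manual_reading=NULL, sensor_reading=1719 → 1719
id=4: manual_reading=NULL, sensor_reading=NULL, estimated=NULL, → literal 144 → 144
id=5: manual_reading=406 → 406
id=6: manual_reading=NULL, sensor_reading=NULL, estimated=NULL, → literal 144 → 144
id=7: manual_reading=NULL, sensor_reading=1828 → 1828
id=8: manual_reading=NULL, sensor_reading=861 → 861
id=9: manual_reading=NULL, sensor_reading=72 → 72
id=10: manual_reading=NULL, sensor_reading=1312 → 1312
id=11: manual_reading=NULL, sensor_reading=1453 → 1453
id=12: manual_reading=NULL, sensor_reading=NULL, estimated=903 → 903
id=13: manual_reading=1404 → 1404
id=14: manual_reading=1460 → 1460

1719, 144, 406, 144, 1828, 861, 72, 1312, 1453, 903, 1404, 1460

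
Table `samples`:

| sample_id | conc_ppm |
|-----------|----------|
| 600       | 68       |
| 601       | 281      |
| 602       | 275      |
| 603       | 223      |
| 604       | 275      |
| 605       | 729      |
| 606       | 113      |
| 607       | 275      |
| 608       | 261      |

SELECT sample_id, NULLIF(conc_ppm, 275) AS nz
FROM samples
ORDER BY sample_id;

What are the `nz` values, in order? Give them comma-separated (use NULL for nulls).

68, 281, NULL, 223, NULL, 729, 113, NULL, 261

sample_id=600: conc_ppm=68 vs 275: differ → 68
sample_id=601: conc_ppm=281 vs 275: differ → 281
sample_id=602: conc_ppm=275 vs 275: equal → NULL
sample_id=603: conc_ppm=223 vs 275: differ → 223
sample_id=604: conc_ppm=275 vs 275: equal → NULL
sample_id=605: conc_ppm=729 vs 275: differ → 729
sample_id=606: conc_ppm=113 vs 275: differ → 113
sample_id=607: conc_ppm=275 vs 275: equal → NULL
sample_id=608: conc_ppm=261 vs 275: differ → 261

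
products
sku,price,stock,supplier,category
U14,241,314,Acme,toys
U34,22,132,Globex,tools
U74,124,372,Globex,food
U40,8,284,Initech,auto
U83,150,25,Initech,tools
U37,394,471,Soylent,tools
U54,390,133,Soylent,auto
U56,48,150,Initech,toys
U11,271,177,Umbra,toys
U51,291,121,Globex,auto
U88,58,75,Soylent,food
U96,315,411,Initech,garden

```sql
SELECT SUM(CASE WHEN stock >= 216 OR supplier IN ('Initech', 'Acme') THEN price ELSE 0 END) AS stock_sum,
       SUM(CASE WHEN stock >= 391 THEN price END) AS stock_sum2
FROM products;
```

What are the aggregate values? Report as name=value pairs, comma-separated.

[stock_sum: stock >= 216 OR supplier IN ('Initech', 'Acme')]
sku=U14: ✓ → 241
sku=U34: ✗
sku=U74: ✓ → 124
sku=U40: ✓ → 8
sku=U83: ✓ → 150
sku=U37: ✓ → 394
sku=U54: ✗
sku=U56: ✓ → 48
sku=U11: ✗
sku=U51: ✗
sku=U88: ✗
sku=U96: ✓ → 315
stock_sum = 241 + 124 + 8 + 150 + 394 + 48 + 315 = 1280
—
[stock_sum2: stock >= 391]
sku=U14: ✗
sku=U34: ✗
sku=U74: ✗
sku=U40: ✗
sku=U83: ✗
sku=U37: ✓ → 394
sku=U54: ✗
sku=U56: ✗
sku=U11: ✗
sku=U51: ✗
sku=U88: ✗
sku=U96: ✓ → 315
stock_sum2 = 394 + 315 = 709

stock_sum=1280, stock_sum2=709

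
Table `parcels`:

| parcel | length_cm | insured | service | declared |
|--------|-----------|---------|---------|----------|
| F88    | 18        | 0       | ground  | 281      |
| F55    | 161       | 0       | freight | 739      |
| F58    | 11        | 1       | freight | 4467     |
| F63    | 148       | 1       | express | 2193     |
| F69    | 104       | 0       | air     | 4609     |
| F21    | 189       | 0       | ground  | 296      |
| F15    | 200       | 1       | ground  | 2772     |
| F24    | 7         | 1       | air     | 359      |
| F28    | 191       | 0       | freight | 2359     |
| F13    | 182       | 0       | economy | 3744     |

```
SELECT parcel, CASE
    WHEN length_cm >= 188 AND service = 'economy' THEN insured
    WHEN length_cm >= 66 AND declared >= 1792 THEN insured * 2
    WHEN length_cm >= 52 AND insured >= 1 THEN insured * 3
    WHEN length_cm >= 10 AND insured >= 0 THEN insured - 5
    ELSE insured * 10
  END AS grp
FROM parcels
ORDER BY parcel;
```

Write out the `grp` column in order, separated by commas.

parcel=F13: length_cm >= 66 AND declared >= 1792 → 0
parcel=F15: length_cm >= 66 AND declared >= 1792 → 2
parcel=F21: length_cm >= 10 AND insured >= 0 → -5
parcel=F24: ELSE → 10
parcel=F28: length_cm >= 66 AND declared >= 1792 → 0
parcel=F55: length_cm >= 10 AND insured >= 0 → -5
parcel=F58: length_cm >= 10 AND insured >= 0 → -4
parcel=F63: length_cm >= 66 AND declared >= 1792 → 2
parcel=F69: length_cm >= 66 AND declared >= 1792 → 0
parcel=F88: length_cm >= 10 AND insured >= 0 → -5

0, 2, -5, 10, 0, -5, -4, 2, 0, -5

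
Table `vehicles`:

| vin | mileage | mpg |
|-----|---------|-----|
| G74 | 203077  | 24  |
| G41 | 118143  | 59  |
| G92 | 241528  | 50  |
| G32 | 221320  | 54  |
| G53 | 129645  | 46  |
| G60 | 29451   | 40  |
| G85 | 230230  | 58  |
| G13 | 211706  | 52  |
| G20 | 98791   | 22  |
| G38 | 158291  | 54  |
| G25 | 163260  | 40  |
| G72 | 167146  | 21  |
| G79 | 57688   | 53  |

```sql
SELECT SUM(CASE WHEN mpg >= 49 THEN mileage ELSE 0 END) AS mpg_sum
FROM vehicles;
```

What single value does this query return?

vin=G74: ✗
vin=G41: ✓ → 118143
vin=G92: ✓ → 241528
vin=G32: ✓ → 221320
vin=G53: ✗
vin=G60: ✗
vin=G85: ✓ → 230230
vin=G13: ✓ → 211706
vin=G20: ✗
vin=G38: ✓ → 158291
vin=G25: ✗
vin=G72: ✗
vin=G79: ✓ → 57688
mpg_sum = 118143 + 241528 + 221320 + 230230 + 211706 + 158291 + 57688 = 1238906

1238906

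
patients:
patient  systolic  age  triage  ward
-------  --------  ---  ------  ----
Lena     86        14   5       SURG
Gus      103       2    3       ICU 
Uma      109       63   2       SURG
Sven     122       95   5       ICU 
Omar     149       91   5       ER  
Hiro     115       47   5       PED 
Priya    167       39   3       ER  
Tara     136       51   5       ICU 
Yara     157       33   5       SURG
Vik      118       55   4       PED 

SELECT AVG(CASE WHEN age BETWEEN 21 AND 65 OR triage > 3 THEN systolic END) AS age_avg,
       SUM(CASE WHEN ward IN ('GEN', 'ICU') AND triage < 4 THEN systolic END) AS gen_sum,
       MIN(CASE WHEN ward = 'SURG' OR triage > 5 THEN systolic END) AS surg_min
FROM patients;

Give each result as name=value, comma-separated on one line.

[age_avg: age BETWEEN 21 AND 65 OR triage > 3]
patient=Lena: ✓ → 86
patient=Gus: ✗
patient=Uma: ✓ → 109
patient=Sven: ✓ → 122
patient=Omar: ✓ → 149
patient=Hiro: ✓ → 115
patient=Priya: ✓ → 167
patient=Tara: ✓ → 136
patient=Yara: ✓ → 157
patient=Vik: ✓ → 118
age_avg = (86 + 109 + 122 + 149 + 115 + 167 + 136 + 157 + 118) / 9 = 128.7777777778
—
[gen_sum: ward IN ('GEN', 'ICU') AND triage < 4]
patient=Lena: ✗
patient=Gus: ✓ → 103
patient=Uma: ✗
patient=Sven: ✗
patient=Omar: ✗
patient=Hiro: ✗
patient=Priya: ✗
patient=Tara: ✗
patient=Yara: ✗
patient=Vik: ✗
gen_sum = 103
—
[surg_min: ward = 'SURG' OR triage > 5]
patient=Lena: ✓ → 86
patient=Gus: ✗
patient=Uma: ✓ → 109
patient=Sven: ✗
patient=Omar: ✗
patient=Hiro: ✗
patient=Priya: ✗
patient=Tara: ✗
patient=Yara: ✓ → 157
patient=Vik: ✗
surg_min = MIN(86, 109, 157) = 86

age_avg=128.7777777778, gen_sum=103, surg_min=86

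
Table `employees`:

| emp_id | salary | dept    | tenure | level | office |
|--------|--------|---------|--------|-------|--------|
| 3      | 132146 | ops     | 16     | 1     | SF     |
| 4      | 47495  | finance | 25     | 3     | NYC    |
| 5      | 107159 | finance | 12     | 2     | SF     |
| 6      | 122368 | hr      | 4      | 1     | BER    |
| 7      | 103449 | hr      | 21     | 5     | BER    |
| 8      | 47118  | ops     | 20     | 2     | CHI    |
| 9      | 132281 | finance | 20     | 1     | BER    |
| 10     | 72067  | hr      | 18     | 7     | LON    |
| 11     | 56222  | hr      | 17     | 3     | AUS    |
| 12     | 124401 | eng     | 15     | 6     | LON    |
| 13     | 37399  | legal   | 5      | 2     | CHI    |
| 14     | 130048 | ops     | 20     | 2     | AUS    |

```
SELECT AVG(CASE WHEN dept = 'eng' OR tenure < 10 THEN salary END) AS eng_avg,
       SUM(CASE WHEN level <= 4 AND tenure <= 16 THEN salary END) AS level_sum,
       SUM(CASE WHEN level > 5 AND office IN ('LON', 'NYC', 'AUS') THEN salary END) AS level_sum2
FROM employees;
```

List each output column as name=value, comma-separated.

eng_avg=94722.6666666667, level_sum=399072, level_sum2=196468

[eng_avg: dept = 'eng' OR tenure < 10]
emp_id=3: ✗
emp_id=4: ✗
emp_id=5: ✗
emp_id=6: ✓ → 122368
emp_id=7: ✗
emp_id=8: ✗
emp_id=9: ✗
emp_id=10: ✗
emp_id=11: ✗
emp_id=12: ✓ → 124401
emp_id=13: ✓ → 37399
emp_id=14: ✗
eng_avg = (122368 + 124401 + 37399) / 3 = 94722.6666666667
—
[level_sum: level <= 4 AND tenure <= 16]
emp_id=3: ✓ → 132146
emp_id=4: ✗
emp_id=5: ✓ → 107159
emp_id=6: ✓ → 122368
emp_id=7: ✗
emp_id=8: ✗
emp_id=9: ✗
emp_id=10: ✗
emp_id=11: ✗
emp_id=12: ✗
emp_id=13: ✓ → 37399
emp_id=14: ✗
level_sum = 132146 + 107159 + 122368 + 37399 = 399072
—
[level_sum2: level > 5 AND office IN ('LON', 'NYC', 'AUS')]
emp_id=3: ✗
emp_id=4: ✗
emp_id=5: ✗
emp_id=6: ✗
emp_id=7: ✗
emp_id=8: ✗
emp_id=9: ✗
emp_id=10: ✓ → 72067
emp_id=11: ✗
emp_id=12: ✓ → 124401
emp_id=13: ✗
emp_id=14: ✗
level_sum2 = 72067 + 124401 = 196468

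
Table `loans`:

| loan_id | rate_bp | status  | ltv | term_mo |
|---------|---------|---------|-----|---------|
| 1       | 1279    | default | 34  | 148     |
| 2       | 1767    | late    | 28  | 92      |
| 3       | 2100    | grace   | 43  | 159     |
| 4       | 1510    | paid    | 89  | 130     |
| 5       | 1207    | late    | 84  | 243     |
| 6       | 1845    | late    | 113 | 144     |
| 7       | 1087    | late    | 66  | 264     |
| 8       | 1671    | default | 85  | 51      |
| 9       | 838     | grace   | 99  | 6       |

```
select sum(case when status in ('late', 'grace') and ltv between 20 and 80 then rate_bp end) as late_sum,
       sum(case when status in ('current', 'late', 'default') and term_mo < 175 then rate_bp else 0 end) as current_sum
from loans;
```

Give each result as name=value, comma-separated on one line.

late_sum=4954, current_sum=6562

[late_sum: status in ('late', 'grace') and ltv between 20 and 80]
loan_id=1: ✗
loan_id=2: ✓ → 1767
loan_id=3: ✓ → 2100
loan_id=4: ✗
loan_id=5: ✗
loan_id=6: ✗
loan_id=7: ✓ → 1087
loan_id=8: ✗
loan_id=9: ✗
late_sum = 1767 + 2100 + 1087 = 4954
—
[current_sum: status in ('current', 'late', 'default') and term_mo < 175]
loan_id=1: ✓ → 1279
loan_id=2: ✓ → 1767
loan_id=3: ✗
loan_id=4: ✗
loan_id=5: ✗
loan_id=6: ✓ → 1845
loan_id=7: ✗
loan_id=8: ✓ → 1671
loan_id=9: ✗
current_sum = 1279 + 1767 + 1845 + 1671 = 6562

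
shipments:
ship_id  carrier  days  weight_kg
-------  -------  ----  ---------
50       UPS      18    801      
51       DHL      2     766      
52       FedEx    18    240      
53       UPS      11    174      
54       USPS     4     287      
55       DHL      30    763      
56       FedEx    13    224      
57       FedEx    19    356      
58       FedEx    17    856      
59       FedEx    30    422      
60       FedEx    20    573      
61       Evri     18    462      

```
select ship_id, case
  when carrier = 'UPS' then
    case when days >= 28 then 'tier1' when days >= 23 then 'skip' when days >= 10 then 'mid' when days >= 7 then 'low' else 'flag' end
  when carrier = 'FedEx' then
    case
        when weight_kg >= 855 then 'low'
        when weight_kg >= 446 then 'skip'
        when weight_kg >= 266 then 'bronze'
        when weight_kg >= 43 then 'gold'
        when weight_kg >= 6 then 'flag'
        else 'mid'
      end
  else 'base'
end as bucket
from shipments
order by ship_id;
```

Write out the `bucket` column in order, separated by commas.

ship_id=50: carrier='UPS' → inner[days >= 10] → mid
ship_id=51: carrier='DHL' → outer ELSE → base
ship_id=52: carrier='FedEx' → inner[weight_kg >= 43] → gold
ship_id=53: carrier='UPS' → inner[days >= 10] → mid
ship_id=54: carrier='USPS' → outer ELSE → base
ship_id=55: carrier='DHL' → outer ELSE → base
ship_id=56: carrier='FedEx' → inner[weight_kg >= 43] → gold
ship_id=57: carrier='FedEx' → inner[weight_kg >= 266] → bronze
ship_id=58: carrier='FedEx' → inner[weight_kg >= 855] → low
ship_id=59: carrier='FedEx' → inner[weight_kg >= 266] → bronze
ship_id=60: carrier='FedEx' → inner[weight_kg >= 446] → skip
ship_id=61: carrier='Evri' → outer ELSE → base

mid, base, gold, mid, base, base, gold, bronze, low, bronze, skip, base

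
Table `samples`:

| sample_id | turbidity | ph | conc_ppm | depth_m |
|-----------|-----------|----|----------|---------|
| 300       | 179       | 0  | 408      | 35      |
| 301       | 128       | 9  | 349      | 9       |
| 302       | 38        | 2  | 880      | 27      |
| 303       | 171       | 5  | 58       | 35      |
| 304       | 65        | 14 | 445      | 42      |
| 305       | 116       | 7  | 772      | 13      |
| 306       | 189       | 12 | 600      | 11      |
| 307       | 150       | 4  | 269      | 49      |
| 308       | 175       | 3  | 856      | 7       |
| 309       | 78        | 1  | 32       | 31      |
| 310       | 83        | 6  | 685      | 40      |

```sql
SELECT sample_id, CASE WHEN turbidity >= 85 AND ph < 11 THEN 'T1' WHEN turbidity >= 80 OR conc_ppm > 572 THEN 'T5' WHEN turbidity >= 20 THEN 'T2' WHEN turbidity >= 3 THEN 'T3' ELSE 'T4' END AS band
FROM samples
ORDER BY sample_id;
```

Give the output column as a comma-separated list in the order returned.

sample_id=300: turbidity >= 85 AND ph < 11 → T1
sample_id=301: turbidity >= 85 AND ph < 11 → T1
sample_id=302: turbidity >= 80 OR conc_ppm > 572 → T5
sample_id=303: turbidity >= 85 AND ph < 11 → T1
sample_id=304: turbidity >= 20 → T2
sample_id=305: turbidity >= 85 AND ph < 11 → T1
sample_id=306: turbidity >= 80 OR conc_ppm > 572 → T5
sample_id=307: turbidity >= 85 AND ph < 11 → T1
sample_id=308: turbidity >= 85 AND ph < 11 → T1
sample_id=309: turbidity >= 20 → T2
sample_id=310: turbidity >= 80 OR conc_ppm > 572 → T5

T1, T1, T5, T1, T2, T1, T5, T1, T1, T2, T5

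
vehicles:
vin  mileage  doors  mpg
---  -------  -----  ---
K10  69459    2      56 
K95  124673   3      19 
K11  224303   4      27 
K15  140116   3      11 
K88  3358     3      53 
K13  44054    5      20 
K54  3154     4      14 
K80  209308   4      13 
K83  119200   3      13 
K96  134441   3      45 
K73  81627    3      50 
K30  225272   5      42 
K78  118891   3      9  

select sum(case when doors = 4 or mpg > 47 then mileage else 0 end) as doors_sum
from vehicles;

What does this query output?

vin=K10: ✓ → 69459
vin=K95: ✗
vin=K11: ✓ → 224303
vin=K15: ✗
vin=K88: ✓ → 3358
vin=K13: ✗
vin=K54: ✓ → 3154
vin=K80: ✓ → 209308
vin=K83: ✗
vin=K96: ✗
vin=K73: ✓ → 81627
vin=K30: ✗
vin=K78: ✗
doors_sum = 69459 + 224303 + 3358 + 3154 + 209308 + 81627 = 591209

591209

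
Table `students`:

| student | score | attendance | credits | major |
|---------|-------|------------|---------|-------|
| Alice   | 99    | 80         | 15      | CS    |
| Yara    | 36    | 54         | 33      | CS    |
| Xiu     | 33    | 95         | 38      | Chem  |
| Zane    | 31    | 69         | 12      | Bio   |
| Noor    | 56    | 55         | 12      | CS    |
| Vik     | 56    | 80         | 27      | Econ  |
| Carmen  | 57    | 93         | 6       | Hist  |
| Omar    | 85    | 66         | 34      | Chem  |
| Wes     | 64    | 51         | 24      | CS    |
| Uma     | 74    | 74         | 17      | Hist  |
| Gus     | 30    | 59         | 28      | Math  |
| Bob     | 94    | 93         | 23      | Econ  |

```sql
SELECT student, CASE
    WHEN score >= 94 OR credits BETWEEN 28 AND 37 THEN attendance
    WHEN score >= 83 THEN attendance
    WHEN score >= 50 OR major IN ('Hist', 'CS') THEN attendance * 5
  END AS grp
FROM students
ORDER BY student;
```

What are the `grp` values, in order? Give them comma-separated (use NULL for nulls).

80, 93, 465, 59, 275, 66, 370, 400, 255, NULL, 54, NULL

student=Alice: score >= 94 OR credits BETWEEN 28 AND 37 → 80
student=Bob: score >= 94 OR credits BETWEEN 28 AND 37 → 93
student=Carmen: score >= 50 OR major IN ('Hist', 'CS') → 465
student=Gus: score >= 94 OR credits BETWEEN 28 AND 37 → 59
student=Noor: score >= 50 OR major IN ('Hist', 'CS') → 275
student=Omar: score >= 94 OR credits BETWEEN 28 AND 37 → 66
student=Uma: score >= 50 OR major IN ('Hist', 'CS') → 370
student=Vik: score >= 50 OR major IN ('Hist', 'CS') → 400
student=Wes: score >= 50 OR major IN ('Hist', 'CS') → 255
student=Xiu: (no match → NULL) → NULL
student=Yara: score >= 94 OR credits BETWEEN 28 AND 37 → 54
student=Zane: (no match → NULL) → NULL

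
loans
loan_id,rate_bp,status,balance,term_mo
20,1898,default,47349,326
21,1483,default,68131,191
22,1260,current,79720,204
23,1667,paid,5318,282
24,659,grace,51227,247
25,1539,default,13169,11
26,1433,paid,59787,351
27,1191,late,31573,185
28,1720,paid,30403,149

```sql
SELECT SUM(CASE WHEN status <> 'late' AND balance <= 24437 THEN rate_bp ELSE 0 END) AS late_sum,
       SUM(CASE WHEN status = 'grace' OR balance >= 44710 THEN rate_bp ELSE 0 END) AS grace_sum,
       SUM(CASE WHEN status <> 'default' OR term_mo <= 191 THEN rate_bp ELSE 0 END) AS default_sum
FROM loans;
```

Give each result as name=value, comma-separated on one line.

late_sum=3206, grace_sum=6733, default_sum=10952

[late_sum: status <> 'late' AND balance <= 24437]
loan_id=20: ✗
loan_id=21: ✗
loan_id=22: ✗
loan_id=23: ✓ → 1667
loan_id=24: ✗
loan_id=25: ✓ → 1539
loan_id=26: ✗
loan_id=27: ✗
loan_id=28: ✗
late_sum = 1667 + 1539 = 3206
—
[grace_sum: status = 'grace' OR balance >= 44710]
loan_id=20: ✓ → 1898
loan_id=21: ✓ → 1483
loan_id=22: ✓ → 1260
loan_id=23: ✗
loan_id=24: ✓ → 659
loan_id=25: ✗
loan_id=26: ✓ → 1433
loan_id=27: ✗
loan_id=28: ✗
grace_sum = 1898 + 1483 + 1260 + 659 + 1433 = 6733
—
[default_sum: status <> 'default' OR term_mo <= 191]
loan_id=20: ✗
loan_id=21: ✓ → 1483
loan_id=22: ✓ → 1260
loan_id=23: ✓ → 1667
loan_id=24: ✓ → 659
loan_id=25: ✓ → 1539
loan_id=26: ✓ → 1433
loan_id=27: ✓ → 1191
loan_id=28: ✓ → 1720
default_sum = 1483 + 1260 + 1667 + 659 + 1539 + 1433 + 1191 + 1720 = 10952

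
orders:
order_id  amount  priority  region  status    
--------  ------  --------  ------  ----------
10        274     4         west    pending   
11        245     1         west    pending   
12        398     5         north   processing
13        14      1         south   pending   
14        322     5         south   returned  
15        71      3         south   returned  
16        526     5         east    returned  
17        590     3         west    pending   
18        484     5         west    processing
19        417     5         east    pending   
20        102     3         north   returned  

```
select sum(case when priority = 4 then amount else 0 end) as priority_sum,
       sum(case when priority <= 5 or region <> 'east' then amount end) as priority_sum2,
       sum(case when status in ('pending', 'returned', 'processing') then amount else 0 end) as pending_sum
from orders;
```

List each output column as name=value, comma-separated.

priority_sum=274, priority_sum2=3443, pending_sum=3443

[priority_sum: priority = 4]
order_id=10: ✓ → 274
order_id=11: ✗
order_id=12: ✗
order_id=13: ✗
order_id=14: ✗
order_id=15: ✗
order_id=16: ✗
order_id=17: ✗
order_id=18: ✗
order_id=19: ✗
order_id=20: ✗
priority_sum = 274
—
[priority_sum2: priority <= 5 or region <> 'east']
order_id=10: ✓ → 274
order_id=11: ✓ → 245
order_id=12: ✓ → 398
order_id=13: ✓ → 14
order_id=14: ✓ → 322
order_id=15: ✓ → 71
order_id=16: ✓ → 526
order_id=17: ✓ → 590
order_id=18: ✓ → 484
order_id=19: ✓ → 417
order_id=20: ✓ → 102
priority_sum2 = 274 + 245 + 398 + 14 + 322 + 71 + 526 + 590 + 484 + 417 + 102 = 3443
—
[pending_sum: status in ('pending', 'returned', 'processing')]
order_id=10: ✓ → 274
order_id=11: ✓ → 245
order_id=12: ✓ → 398
order_id=13: ✓ → 14
order_id=14: ✓ → 322
order_id=15: ✓ → 71
order_id=16: ✓ → 526
order_id=17: ✓ → 590
order_id=18: ✓ → 484
order_id=19: ✓ → 417
order_id=20: ✓ → 102
pending_sum = 274 + 245 + 398 + 14 + 322 + 71 + 526 + 590 + 484 + 417 + 102 = 3443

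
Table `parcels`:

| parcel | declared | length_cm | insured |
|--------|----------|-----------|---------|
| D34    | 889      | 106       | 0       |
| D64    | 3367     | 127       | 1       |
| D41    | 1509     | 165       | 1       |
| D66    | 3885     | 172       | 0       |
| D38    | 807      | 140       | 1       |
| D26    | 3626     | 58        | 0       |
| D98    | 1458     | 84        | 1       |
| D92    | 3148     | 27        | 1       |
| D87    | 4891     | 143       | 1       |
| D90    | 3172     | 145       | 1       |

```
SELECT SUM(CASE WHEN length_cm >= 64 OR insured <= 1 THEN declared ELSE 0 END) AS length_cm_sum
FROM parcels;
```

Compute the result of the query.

parcel=D34: ✓ → 889
parcel=D64: ✓ → 3367
parcel=D41: ✓ → 1509
parcel=D66: ✓ → 3885
parcel=D38: ✓ → 807
parcel=D26: ✓ → 3626
parcel=D98: ✓ → 1458
parcel=D92: ✓ → 3148
parcel=D87: ✓ → 4891
parcel=D90: ✓ → 3172
length_cm_sum = 889 + 3367 + 1509 + 3885 + 807 + 3626 + 1458 + 3148 + 4891 + 3172 = 26752

26752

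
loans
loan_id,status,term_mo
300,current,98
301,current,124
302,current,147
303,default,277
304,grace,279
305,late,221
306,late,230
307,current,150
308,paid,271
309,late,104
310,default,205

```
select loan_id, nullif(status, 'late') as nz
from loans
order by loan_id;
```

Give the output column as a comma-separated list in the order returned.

loan_id=300: status=current vs late: differ → current
loan_id=301: status=current vs late: differ → current
loan_id=302: status=current vs late: differ → current
loan_id=303: status=default vs late: differ → default
loan_id=304: status=grace vs late: differ → grace
loan_id=305: status=late vs late: equal → NULL
loan_id=306: status=late vs late: equal → NULL
loan_id=307: status=current vs late: differ → current
loan_id=308: status=paid vs late: differ → paid
loan_id=309: status=late vs late: equal → NULL
loan_id=310: status=default vs late: differ → default

current, current, current, default, grace, NULL, NULL, current, paid, NULL, default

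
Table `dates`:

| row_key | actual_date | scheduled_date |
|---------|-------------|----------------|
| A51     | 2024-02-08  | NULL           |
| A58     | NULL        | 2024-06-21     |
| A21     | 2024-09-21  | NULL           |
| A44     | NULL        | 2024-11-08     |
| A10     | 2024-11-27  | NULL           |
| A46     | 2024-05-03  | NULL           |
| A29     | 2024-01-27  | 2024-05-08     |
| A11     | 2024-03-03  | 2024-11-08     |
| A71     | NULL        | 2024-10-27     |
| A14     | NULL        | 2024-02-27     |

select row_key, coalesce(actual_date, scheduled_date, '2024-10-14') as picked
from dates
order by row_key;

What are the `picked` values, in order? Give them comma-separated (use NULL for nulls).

2024-11-27, 2024-03-03, 2024-02-27, 2024-09-21, 2024-01-27, 2024-11-08, 2024-05-03, 2024-02-08, 2024-06-21, 2024-10-27

row_key=A10: actual_date=2024-11-27 → 2024-11-27
row_key=A11: actual_date=2024-03-03 → 2024-03-03
row_key=A14: actual_date=NULL, scheduled_date=2024-02-27 → 2024-02-27
row_key=A21: actual_date=2024-09-21 → 2024-09-21
row_key=A29: actual_date=2024-01-27 → 2024-01-27
row_key=A44: actual_date=NULL, scheduled_date=2024-11-08 → 2024-11-08
row_key=A46: actual_date=2024-05-03 → 2024-05-03
row_key=A51: actual_date=2024-02-08 → 2024-02-08
row_key=A58: actual_date=NULL, scheduled_date=2024-06-21 → 2024-06-21
row_key=A71: actual_date=NULL, scheduled_date=2024-10-27 → 2024-10-27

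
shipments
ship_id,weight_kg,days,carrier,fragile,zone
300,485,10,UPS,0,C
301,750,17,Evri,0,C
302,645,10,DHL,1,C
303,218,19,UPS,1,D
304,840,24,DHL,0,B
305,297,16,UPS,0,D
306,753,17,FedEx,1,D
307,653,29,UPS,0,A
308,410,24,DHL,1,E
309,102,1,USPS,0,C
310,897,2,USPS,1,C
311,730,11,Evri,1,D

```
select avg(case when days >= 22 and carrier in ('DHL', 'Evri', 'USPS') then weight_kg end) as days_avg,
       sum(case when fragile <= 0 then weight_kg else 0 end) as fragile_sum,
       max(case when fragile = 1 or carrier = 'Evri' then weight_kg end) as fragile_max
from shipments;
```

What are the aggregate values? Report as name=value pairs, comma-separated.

days_avg=625, fragile_sum=3127, fragile_max=897

[days_avg: days >= 22 and carrier in ('DHL', 'Evri', 'USPS')]
ship_id=300: ✗
ship_id=301: ✗
ship_id=302: ✗
ship_id=303: ✗
ship_id=304: ✓ → 840
ship_id=305: ✗
ship_id=306: ✗
ship_id=307: ✗
ship_id=308: ✓ → 410
ship_id=309: ✗
ship_id=310: ✗
ship_id=311: ✗
days_avg = (840 + 410) / 2 = 625
—
[fragile_sum: fragile <= 0]
ship_id=300: ✓ → 485
ship_id=301: ✓ → 750
ship_id=302: ✗
ship_id=303: ✗
ship_id=304: ✓ → 840
ship_id=305: ✓ → 297
ship_id=306: ✗
ship_id=307: ✓ → 653
ship_id=308: ✗
ship_id=309: ✓ → 102
ship_id=310: ✗
ship_id=311: ✗
fragile_sum = 485 + 750 + 840 + 297 + 653 + 102 = 3127
—
[fragile_max: fragile = 1 or carrier = 'Evri']
ship_id=300: ✗
ship_id=301: ✓ → 750
ship_id=302: ✓ → 645
ship_id=303: ✓ → 218
ship_id=304: ✗
ship_id=305: ✗
ship_id=306: ✓ → 753
ship_id=307: ✗
ship_id=308: ✓ → 410
ship_id=309: ✗
ship_id=310: ✓ → 897
ship_id=311: ✓ → 730
fragile_max = MAX(750, 645, 218, 753, 410, 897, 730) = 897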